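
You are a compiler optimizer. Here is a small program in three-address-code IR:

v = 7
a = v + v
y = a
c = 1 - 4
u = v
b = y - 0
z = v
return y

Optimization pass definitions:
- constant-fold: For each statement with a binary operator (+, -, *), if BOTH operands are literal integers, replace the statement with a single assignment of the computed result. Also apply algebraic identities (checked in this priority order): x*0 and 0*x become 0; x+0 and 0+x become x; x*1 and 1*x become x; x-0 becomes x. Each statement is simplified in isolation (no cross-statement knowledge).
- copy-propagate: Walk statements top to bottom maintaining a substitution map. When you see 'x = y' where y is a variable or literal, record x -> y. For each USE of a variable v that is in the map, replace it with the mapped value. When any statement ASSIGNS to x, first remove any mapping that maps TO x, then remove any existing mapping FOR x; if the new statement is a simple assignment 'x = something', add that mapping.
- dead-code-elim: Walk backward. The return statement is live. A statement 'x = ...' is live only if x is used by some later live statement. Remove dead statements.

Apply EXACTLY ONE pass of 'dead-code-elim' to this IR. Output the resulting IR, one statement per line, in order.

Answer: v = 7
a = v + v
y = a
return y

Derivation:
Applying dead-code-elim statement-by-statement:
  [8] return y  -> KEEP (return); live=['y']
  [7] z = v  -> DEAD (z not live)
  [6] b = y - 0  -> DEAD (b not live)
  [5] u = v  -> DEAD (u not live)
  [4] c = 1 - 4  -> DEAD (c not live)
  [3] y = a  -> KEEP; live=['a']
  [2] a = v + v  -> KEEP; live=['v']
  [1] v = 7  -> KEEP; live=[]
Result (4 stmts):
  v = 7
  a = v + v
  y = a
  return y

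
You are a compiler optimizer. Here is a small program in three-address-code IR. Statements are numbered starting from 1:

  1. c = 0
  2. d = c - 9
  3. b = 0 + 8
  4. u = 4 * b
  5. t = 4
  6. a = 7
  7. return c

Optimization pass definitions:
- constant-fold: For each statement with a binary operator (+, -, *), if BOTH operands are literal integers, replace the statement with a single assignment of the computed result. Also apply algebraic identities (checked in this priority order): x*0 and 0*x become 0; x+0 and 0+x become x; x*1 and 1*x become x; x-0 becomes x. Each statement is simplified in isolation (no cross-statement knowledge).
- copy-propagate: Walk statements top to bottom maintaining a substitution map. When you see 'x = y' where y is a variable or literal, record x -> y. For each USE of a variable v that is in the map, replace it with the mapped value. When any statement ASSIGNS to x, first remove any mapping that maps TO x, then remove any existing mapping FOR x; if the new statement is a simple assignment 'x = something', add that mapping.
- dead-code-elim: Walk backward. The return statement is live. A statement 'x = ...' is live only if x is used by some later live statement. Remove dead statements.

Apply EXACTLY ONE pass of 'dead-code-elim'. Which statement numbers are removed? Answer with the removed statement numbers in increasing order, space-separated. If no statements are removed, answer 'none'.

Answer: 2 3 4 5 6

Derivation:
Backward liveness scan:
Stmt 1 'c = 0': KEEP (c is live); live-in = []
Stmt 2 'd = c - 9': DEAD (d not in live set ['c'])
Stmt 3 'b = 0 + 8': DEAD (b not in live set ['c'])
Stmt 4 'u = 4 * b': DEAD (u not in live set ['c'])
Stmt 5 't = 4': DEAD (t not in live set ['c'])
Stmt 6 'a = 7': DEAD (a not in live set ['c'])
Stmt 7 'return c': KEEP (return); live-in = ['c']
Removed statement numbers: [2, 3, 4, 5, 6]
Surviving IR:
  c = 0
  return c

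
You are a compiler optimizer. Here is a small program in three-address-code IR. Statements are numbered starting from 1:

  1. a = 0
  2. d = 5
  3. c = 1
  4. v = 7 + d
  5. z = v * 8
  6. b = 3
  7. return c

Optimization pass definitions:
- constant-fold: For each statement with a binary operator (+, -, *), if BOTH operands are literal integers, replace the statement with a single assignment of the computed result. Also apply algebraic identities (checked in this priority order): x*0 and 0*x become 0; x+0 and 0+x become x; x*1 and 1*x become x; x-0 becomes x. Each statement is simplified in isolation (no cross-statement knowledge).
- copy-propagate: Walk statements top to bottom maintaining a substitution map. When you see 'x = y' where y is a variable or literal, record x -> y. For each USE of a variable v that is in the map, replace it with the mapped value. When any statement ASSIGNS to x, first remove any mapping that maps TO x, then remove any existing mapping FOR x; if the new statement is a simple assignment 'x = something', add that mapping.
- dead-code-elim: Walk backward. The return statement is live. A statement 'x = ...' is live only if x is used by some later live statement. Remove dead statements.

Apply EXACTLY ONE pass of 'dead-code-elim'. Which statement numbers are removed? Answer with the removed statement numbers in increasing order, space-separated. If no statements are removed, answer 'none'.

Backward liveness scan:
Stmt 1 'a = 0': DEAD (a not in live set [])
Stmt 2 'd = 5': DEAD (d not in live set [])
Stmt 3 'c = 1': KEEP (c is live); live-in = []
Stmt 4 'v = 7 + d': DEAD (v not in live set ['c'])
Stmt 5 'z = v * 8': DEAD (z not in live set ['c'])
Stmt 6 'b = 3': DEAD (b not in live set ['c'])
Stmt 7 'return c': KEEP (return); live-in = ['c']
Removed statement numbers: [1, 2, 4, 5, 6]
Surviving IR:
  c = 1
  return c

Answer: 1 2 4 5 6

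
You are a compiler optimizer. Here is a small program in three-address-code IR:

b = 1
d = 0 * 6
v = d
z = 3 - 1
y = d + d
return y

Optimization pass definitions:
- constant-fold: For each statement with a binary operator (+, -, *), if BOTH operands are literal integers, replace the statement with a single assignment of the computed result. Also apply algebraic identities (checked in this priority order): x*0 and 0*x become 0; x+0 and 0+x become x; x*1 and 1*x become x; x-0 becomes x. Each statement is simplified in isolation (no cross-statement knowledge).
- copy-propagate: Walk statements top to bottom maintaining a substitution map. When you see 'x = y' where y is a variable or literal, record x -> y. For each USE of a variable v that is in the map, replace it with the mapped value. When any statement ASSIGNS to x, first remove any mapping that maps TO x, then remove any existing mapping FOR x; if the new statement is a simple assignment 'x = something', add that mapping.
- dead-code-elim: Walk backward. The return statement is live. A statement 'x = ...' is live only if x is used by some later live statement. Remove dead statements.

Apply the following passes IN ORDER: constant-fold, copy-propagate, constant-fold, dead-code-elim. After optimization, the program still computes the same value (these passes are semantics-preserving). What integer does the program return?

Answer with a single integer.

Initial IR:
  b = 1
  d = 0 * 6
  v = d
  z = 3 - 1
  y = d + d
  return y
After constant-fold (6 stmts):
  b = 1
  d = 0
  v = d
  z = 2
  y = d + d
  return y
After copy-propagate (6 stmts):
  b = 1
  d = 0
  v = 0
  z = 2
  y = 0 + 0
  return y
After constant-fold (6 stmts):
  b = 1
  d = 0
  v = 0
  z = 2
  y = 0
  return y
After dead-code-elim (2 stmts):
  y = 0
  return y
Evaluate:
  b = 1  =>  b = 1
  d = 0 * 6  =>  d = 0
  v = d  =>  v = 0
  z = 3 - 1  =>  z = 2
  y = d + d  =>  y = 0
  return y = 0

Answer: 0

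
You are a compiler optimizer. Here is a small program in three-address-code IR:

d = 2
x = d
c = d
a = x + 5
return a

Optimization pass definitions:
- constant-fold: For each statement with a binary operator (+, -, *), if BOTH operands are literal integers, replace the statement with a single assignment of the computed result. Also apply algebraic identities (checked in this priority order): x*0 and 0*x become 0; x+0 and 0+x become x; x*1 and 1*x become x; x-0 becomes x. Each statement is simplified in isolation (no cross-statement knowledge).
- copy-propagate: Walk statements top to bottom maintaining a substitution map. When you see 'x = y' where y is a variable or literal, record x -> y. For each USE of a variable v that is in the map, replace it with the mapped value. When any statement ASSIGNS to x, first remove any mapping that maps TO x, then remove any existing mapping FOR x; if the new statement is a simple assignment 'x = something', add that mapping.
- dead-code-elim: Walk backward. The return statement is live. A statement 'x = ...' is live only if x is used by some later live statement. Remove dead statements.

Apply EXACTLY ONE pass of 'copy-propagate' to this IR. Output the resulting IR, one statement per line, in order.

Answer: d = 2
x = 2
c = 2
a = 2 + 5
return a

Derivation:
Applying copy-propagate statement-by-statement:
  [1] d = 2  (unchanged)
  [2] x = d  -> x = 2
  [3] c = d  -> c = 2
  [4] a = x + 5  -> a = 2 + 5
  [5] return a  (unchanged)
Result (5 stmts):
  d = 2
  x = 2
  c = 2
  a = 2 + 5
  return a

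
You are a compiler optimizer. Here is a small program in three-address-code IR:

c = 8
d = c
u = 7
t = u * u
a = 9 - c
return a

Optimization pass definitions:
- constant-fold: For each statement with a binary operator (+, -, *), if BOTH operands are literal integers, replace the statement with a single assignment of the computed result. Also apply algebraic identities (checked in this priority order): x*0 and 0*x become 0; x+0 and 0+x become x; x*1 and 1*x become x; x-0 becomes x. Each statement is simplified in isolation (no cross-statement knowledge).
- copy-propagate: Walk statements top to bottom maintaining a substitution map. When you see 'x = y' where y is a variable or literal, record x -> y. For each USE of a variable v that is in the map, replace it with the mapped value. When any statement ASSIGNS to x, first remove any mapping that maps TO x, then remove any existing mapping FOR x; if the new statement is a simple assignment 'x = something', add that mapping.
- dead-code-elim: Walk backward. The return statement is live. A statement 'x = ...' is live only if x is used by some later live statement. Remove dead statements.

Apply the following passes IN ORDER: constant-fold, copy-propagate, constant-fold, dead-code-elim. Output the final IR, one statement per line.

Answer: a = 1
return a

Derivation:
Initial IR:
  c = 8
  d = c
  u = 7
  t = u * u
  a = 9 - c
  return a
After constant-fold (6 stmts):
  c = 8
  d = c
  u = 7
  t = u * u
  a = 9 - c
  return a
After copy-propagate (6 stmts):
  c = 8
  d = 8
  u = 7
  t = 7 * 7
  a = 9 - 8
  return a
After constant-fold (6 stmts):
  c = 8
  d = 8
  u = 7
  t = 49
  a = 1
  return a
After dead-code-elim (2 stmts):
  a = 1
  return a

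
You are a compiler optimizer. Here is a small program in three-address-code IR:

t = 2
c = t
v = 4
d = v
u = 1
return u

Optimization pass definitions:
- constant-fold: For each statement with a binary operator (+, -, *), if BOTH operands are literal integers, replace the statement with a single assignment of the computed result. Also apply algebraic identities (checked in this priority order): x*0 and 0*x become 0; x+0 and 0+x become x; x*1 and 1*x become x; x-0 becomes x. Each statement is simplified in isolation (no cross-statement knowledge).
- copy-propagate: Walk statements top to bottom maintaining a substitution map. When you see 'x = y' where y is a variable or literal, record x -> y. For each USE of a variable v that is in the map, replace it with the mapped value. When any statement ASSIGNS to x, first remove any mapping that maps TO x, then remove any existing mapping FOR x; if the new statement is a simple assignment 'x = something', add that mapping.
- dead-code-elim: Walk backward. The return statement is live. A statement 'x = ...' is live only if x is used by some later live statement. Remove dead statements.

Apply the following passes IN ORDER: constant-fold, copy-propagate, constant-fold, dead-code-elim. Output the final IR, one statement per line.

Initial IR:
  t = 2
  c = t
  v = 4
  d = v
  u = 1
  return u
After constant-fold (6 stmts):
  t = 2
  c = t
  v = 4
  d = v
  u = 1
  return u
After copy-propagate (6 stmts):
  t = 2
  c = 2
  v = 4
  d = 4
  u = 1
  return 1
After constant-fold (6 stmts):
  t = 2
  c = 2
  v = 4
  d = 4
  u = 1
  return 1
After dead-code-elim (1 stmts):
  return 1

Answer: return 1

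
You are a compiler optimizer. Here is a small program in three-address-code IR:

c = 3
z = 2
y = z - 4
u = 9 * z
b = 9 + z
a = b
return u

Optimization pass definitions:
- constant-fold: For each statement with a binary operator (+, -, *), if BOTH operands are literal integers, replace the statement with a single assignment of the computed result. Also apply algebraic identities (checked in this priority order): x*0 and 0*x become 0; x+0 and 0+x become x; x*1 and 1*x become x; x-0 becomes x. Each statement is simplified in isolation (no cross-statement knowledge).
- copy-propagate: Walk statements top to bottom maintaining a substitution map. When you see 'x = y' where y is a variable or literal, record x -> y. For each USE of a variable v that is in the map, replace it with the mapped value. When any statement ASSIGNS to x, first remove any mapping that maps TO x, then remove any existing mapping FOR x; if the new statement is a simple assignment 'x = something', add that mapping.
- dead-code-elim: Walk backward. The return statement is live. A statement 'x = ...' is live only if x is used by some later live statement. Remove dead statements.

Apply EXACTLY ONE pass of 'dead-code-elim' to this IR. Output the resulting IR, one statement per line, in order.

Answer: z = 2
u = 9 * z
return u

Derivation:
Applying dead-code-elim statement-by-statement:
  [7] return u  -> KEEP (return); live=['u']
  [6] a = b  -> DEAD (a not live)
  [5] b = 9 + z  -> DEAD (b not live)
  [4] u = 9 * z  -> KEEP; live=['z']
  [3] y = z - 4  -> DEAD (y not live)
  [2] z = 2  -> KEEP; live=[]
  [1] c = 3  -> DEAD (c not live)
Result (3 stmts):
  z = 2
  u = 9 * z
  return u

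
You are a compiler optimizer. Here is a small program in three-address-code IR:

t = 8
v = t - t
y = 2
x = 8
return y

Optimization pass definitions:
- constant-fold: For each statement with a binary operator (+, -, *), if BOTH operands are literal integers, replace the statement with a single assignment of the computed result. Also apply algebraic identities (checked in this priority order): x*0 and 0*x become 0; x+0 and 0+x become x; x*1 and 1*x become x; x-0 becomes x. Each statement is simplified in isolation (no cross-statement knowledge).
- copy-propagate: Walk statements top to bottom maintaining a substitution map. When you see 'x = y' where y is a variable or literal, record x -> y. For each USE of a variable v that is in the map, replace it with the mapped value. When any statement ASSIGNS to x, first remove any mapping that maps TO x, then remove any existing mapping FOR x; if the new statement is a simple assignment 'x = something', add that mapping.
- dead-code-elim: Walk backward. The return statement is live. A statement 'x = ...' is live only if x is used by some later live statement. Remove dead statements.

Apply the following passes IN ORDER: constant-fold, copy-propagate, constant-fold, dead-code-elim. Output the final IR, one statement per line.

Initial IR:
  t = 8
  v = t - t
  y = 2
  x = 8
  return y
After constant-fold (5 stmts):
  t = 8
  v = t - t
  y = 2
  x = 8
  return y
After copy-propagate (5 stmts):
  t = 8
  v = 8 - 8
  y = 2
  x = 8
  return 2
After constant-fold (5 stmts):
  t = 8
  v = 0
  y = 2
  x = 8
  return 2
After dead-code-elim (1 stmts):
  return 2

Answer: return 2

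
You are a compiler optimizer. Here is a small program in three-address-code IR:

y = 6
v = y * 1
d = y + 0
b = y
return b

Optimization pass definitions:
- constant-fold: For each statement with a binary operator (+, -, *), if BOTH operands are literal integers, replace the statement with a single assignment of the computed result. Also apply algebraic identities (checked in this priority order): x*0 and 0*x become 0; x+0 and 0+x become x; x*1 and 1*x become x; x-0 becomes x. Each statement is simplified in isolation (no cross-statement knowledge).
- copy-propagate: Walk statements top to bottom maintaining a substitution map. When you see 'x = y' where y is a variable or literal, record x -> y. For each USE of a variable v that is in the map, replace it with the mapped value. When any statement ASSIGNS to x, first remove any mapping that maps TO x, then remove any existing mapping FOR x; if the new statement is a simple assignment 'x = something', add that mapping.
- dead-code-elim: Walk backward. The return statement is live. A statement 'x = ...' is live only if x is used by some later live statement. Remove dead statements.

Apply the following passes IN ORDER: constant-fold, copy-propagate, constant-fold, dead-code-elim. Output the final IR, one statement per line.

Answer: return 6

Derivation:
Initial IR:
  y = 6
  v = y * 1
  d = y + 0
  b = y
  return b
After constant-fold (5 stmts):
  y = 6
  v = y
  d = y
  b = y
  return b
After copy-propagate (5 stmts):
  y = 6
  v = 6
  d = 6
  b = 6
  return 6
After constant-fold (5 stmts):
  y = 6
  v = 6
  d = 6
  b = 6
  return 6
After dead-code-elim (1 stmts):
  return 6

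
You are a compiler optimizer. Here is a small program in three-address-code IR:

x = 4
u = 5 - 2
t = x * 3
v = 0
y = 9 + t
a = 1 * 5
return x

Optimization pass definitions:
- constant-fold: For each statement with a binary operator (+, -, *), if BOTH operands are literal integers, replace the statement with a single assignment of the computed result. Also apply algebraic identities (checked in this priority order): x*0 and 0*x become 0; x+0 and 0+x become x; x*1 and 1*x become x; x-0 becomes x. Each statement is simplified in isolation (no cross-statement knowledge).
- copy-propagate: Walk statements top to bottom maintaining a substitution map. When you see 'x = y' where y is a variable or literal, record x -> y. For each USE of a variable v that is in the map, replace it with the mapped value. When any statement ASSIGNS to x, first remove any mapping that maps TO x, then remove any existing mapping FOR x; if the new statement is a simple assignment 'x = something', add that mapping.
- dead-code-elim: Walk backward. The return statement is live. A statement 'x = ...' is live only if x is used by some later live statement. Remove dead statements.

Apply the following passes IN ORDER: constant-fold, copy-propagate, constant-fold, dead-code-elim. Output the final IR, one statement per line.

Answer: return 4

Derivation:
Initial IR:
  x = 4
  u = 5 - 2
  t = x * 3
  v = 0
  y = 9 + t
  a = 1 * 5
  return x
After constant-fold (7 stmts):
  x = 4
  u = 3
  t = x * 3
  v = 0
  y = 9 + t
  a = 5
  return x
After copy-propagate (7 stmts):
  x = 4
  u = 3
  t = 4 * 3
  v = 0
  y = 9 + t
  a = 5
  return 4
After constant-fold (7 stmts):
  x = 4
  u = 3
  t = 12
  v = 0
  y = 9 + t
  a = 5
  return 4
After dead-code-elim (1 stmts):
  return 4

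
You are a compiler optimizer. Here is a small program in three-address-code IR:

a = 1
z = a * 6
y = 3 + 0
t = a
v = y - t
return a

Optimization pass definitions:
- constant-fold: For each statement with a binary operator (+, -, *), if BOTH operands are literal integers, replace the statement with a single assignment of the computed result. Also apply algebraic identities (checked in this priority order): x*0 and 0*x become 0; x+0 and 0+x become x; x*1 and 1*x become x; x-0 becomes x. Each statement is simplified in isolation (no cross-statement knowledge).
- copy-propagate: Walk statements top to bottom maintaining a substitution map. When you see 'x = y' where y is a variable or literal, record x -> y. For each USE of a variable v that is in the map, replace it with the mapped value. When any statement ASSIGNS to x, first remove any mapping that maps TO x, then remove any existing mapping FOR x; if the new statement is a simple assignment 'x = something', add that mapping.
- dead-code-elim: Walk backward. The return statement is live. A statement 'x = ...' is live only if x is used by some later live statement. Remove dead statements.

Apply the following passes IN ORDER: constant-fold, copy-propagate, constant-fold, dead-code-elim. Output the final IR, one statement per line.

Initial IR:
  a = 1
  z = a * 6
  y = 3 + 0
  t = a
  v = y - t
  return a
After constant-fold (6 stmts):
  a = 1
  z = a * 6
  y = 3
  t = a
  v = y - t
  return a
After copy-propagate (6 stmts):
  a = 1
  z = 1 * 6
  y = 3
  t = 1
  v = 3 - 1
  return 1
After constant-fold (6 stmts):
  a = 1
  z = 6
  y = 3
  t = 1
  v = 2
  return 1
After dead-code-elim (1 stmts):
  return 1

Answer: return 1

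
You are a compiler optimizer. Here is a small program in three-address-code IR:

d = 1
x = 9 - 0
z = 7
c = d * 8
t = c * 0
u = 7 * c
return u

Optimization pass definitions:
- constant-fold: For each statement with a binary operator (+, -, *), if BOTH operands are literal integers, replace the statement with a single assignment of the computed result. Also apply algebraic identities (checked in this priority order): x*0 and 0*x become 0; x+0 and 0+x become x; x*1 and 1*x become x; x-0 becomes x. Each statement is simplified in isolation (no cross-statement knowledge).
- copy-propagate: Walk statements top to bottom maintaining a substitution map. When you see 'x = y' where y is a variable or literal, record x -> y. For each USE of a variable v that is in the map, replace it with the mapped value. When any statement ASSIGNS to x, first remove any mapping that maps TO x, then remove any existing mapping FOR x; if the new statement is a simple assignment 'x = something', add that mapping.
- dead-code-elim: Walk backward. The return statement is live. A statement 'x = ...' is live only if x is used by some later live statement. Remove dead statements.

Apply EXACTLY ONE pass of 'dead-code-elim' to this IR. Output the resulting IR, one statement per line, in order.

Applying dead-code-elim statement-by-statement:
  [7] return u  -> KEEP (return); live=['u']
  [6] u = 7 * c  -> KEEP; live=['c']
  [5] t = c * 0  -> DEAD (t not live)
  [4] c = d * 8  -> KEEP; live=['d']
  [3] z = 7  -> DEAD (z not live)
  [2] x = 9 - 0  -> DEAD (x not live)
  [1] d = 1  -> KEEP; live=[]
Result (4 stmts):
  d = 1
  c = d * 8
  u = 7 * c
  return u

Answer: d = 1
c = d * 8
u = 7 * c
return u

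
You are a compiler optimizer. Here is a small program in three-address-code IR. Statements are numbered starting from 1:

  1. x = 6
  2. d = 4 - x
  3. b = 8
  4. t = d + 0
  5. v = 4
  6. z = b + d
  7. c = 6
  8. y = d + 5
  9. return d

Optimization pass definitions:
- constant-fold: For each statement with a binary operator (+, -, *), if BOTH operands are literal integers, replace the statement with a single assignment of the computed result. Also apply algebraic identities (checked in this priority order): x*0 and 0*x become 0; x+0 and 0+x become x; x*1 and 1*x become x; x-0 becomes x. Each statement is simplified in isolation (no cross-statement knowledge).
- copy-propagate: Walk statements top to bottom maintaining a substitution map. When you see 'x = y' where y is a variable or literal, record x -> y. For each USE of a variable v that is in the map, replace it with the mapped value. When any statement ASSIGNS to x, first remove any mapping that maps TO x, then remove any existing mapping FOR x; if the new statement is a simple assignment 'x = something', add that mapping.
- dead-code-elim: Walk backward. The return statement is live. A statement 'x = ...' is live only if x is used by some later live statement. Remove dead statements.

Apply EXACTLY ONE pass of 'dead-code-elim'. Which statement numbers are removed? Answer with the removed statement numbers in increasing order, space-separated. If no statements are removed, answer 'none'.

Answer: 3 4 5 6 7 8

Derivation:
Backward liveness scan:
Stmt 1 'x = 6': KEEP (x is live); live-in = []
Stmt 2 'd = 4 - x': KEEP (d is live); live-in = ['x']
Stmt 3 'b = 8': DEAD (b not in live set ['d'])
Stmt 4 't = d + 0': DEAD (t not in live set ['d'])
Stmt 5 'v = 4': DEAD (v not in live set ['d'])
Stmt 6 'z = b + d': DEAD (z not in live set ['d'])
Stmt 7 'c = 6': DEAD (c not in live set ['d'])
Stmt 8 'y = d + 5': DEAD (y not in live set ['d'])
Stmt 9 'return d': KEEP (return); live-in = ['d']
Removed statement numbers: [3, 4, 5, 6, 7, 8]
Surviving IR:
  x = 6
  d = 4 - x
  return d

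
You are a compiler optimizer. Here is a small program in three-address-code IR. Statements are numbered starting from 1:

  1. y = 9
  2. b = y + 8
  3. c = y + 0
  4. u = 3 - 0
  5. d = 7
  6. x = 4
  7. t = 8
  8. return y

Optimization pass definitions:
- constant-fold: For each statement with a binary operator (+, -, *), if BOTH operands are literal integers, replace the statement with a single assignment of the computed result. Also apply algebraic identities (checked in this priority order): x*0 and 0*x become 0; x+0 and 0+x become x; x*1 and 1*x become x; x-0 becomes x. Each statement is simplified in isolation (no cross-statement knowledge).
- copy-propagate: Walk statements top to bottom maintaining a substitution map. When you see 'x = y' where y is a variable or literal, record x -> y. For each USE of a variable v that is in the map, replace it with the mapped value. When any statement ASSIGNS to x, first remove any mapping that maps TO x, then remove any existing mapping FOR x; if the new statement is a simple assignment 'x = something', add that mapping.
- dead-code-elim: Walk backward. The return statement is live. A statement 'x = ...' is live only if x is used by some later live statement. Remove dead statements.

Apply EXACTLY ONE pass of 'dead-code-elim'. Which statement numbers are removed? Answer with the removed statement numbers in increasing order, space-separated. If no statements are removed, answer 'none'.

Backward liveness scan:
Stmt 1 'y = 9': KEEP (y is live); live-in = []
Stmt 2 'b = y + 8': DEAD (b not in live set ['y'])
Stmt 3 'c = y + 0': DEAD (c not in live set ['y'])
Stmt 4 'u = 3 - 0': DEAD (u not in live set ['y'])
Stmt 5 'd = 7': DEAD (d not in live set ['y'])
Stmt 6 'x = 4': DEAD (x not in live set ['y'])
Stmt 7 't = 8': DEAD (t not in live set ['y'])
Stmt 8 'return y': KEEP (return); live-in = ['y']
Removed statement numbers: [2, 3, 4, 5, 6, 7]
Surviving IR:
  y = 9
  return y

Answer: 2 3 4 5 6 7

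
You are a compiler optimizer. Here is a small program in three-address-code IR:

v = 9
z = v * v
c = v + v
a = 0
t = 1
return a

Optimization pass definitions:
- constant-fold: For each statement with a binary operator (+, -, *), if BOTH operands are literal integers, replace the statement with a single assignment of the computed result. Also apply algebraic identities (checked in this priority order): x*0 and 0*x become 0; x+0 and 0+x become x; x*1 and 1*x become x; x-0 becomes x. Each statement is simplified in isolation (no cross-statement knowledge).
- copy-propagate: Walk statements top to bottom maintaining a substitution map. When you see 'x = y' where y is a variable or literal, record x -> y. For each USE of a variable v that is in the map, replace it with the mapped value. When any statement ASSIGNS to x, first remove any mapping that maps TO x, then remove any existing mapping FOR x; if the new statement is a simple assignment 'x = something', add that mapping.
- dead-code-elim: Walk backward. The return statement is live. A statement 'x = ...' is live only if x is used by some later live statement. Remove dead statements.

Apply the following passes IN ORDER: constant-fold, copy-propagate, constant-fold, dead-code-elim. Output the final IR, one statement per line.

Initial IR:
  v = 9
  z = v * v
  c = v + v
  a = 0
  t = 1
  return a
After constant-fold (6 stmts):
  v = 9
  z = v * v
  c = v + v
  a = 0
  t = 1
  return a
After copy-propagate (6 stmts):
  v = 9
  z = 9 * 9
  c = 9 + 9
  a = 0
  t = 1
  return 0
After constant-fold (6 stmts):
  v = 9
  z = 81
  c = 18
  a = 0
  t = 1
  return 0
After dead-code-elim (1 stmts):
  return 0

Answer: return 0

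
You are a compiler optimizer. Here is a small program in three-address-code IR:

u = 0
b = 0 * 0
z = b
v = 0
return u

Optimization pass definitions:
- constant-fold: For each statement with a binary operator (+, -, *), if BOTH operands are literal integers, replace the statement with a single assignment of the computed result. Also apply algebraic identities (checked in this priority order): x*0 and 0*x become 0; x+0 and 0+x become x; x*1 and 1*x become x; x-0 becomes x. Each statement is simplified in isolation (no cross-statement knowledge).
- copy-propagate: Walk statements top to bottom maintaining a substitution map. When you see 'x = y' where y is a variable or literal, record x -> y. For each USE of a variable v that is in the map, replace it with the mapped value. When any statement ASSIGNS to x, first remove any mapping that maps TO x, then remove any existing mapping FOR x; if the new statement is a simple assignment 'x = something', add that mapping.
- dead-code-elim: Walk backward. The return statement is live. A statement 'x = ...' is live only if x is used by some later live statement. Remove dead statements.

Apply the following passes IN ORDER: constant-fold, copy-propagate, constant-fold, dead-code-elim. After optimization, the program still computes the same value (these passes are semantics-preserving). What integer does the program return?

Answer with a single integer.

Answer: 0

Derivation:
Initial IR:
  u = 0
  b = 0 * 0
  z = b
  v = 0
  return u
After constant-fold (5 stmts):
  u = 0
  b = 0
  z = b
  v = 0
  return u
After copy-propagate (5 stmts):
  u = 0
  b = 0
  z = 0
  v = 0
  return 0
After constant-fold (5 stmts):
  u = 0
  b = 0
  z = 0
  v = 0
  return 0
After dead-code-elim (1 stmts):
  return 0
Evaluate:
  u = 0  =>  u = 0
  b = 0 * 0  =>  b = 0
  z = b  =>  z = 0
  v = 0  =>  v = 0
  return u = 0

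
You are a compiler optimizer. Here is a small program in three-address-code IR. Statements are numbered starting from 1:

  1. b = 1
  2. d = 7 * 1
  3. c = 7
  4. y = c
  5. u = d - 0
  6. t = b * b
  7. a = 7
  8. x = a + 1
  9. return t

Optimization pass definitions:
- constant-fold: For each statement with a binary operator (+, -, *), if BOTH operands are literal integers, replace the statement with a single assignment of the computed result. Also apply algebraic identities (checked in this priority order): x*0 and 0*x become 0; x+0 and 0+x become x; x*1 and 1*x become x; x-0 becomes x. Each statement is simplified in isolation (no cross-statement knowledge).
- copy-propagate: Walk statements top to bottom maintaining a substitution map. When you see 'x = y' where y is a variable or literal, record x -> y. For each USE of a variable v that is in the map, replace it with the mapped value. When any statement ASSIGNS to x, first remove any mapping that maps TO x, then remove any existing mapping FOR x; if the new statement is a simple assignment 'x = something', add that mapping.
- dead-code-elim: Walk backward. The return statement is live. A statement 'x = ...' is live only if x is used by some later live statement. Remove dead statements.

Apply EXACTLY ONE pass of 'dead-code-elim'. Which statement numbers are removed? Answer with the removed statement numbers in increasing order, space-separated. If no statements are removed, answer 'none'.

Backward liveness scan:
Stmt 1 'b = 1': KEEP (b is live); live-in = []
Stmt 2 'd = 7 * 1': DEAD (d not in live set ['b'])
Stmt 3 'c = 7': DEAD (c not in live set ['b'])
Stmt 4 'y = c': DEAD (y not in live set ['b'])
Stmt 5 'u = d - 0': DEAD (u not in live set ['b'])
Stmt 6 't = b * b': KEEP (t is live); live-in = ['b']
Stmt 7 'a = 7': DEAD (a not in live set ['t'])
Stmt 8 'x = a + 1': DEAD (x not in live set ['t'])
Stmt 9 'return t': KEEP (return); live-in = ['t']
Removed statement numbers: [2, 3, 4, 5, 7, 8]
Surviving IR:
  b = 1
  t = b * b
  return t

Answer: 2 3 4 5 7 8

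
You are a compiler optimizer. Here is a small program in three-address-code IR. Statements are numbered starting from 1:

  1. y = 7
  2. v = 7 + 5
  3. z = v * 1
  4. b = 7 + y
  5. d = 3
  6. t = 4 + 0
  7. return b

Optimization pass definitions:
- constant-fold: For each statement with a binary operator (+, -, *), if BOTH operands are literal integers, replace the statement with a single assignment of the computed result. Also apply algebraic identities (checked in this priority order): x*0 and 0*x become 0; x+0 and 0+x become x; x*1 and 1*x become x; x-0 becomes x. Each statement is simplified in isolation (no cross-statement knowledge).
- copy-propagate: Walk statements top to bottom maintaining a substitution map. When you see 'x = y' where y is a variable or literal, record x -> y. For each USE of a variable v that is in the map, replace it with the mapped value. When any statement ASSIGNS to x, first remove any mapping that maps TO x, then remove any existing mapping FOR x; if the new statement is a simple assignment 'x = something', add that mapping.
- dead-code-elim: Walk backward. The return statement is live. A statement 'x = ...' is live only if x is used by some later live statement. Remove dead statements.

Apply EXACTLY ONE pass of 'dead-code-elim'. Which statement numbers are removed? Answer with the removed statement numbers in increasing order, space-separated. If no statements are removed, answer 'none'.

Answer: 2 3 5 6

Derivation:
Backward liveness scan:
Stmt 1 'y = 7': KEEP (y is live); live-in = []
Stmt 2 'v = 7 + 5': DEAD (v not in live set ['y'])
Stmt 3 'z = v * 1': DEAD (z not in live set ['y'])
Stmt 4 'b = 7 + y': KEEP (b is live); live-in = ['y']
Stmt 5 'd = 3': DEAD (d not in live set ['b'])
Stmt 6 't = 4 + 0': DEAD (t not in live set ['b'])
Stmt 7 'return b': KEEP (return); live-in = ['b']
Removed statement numbers: [2, 3, 5, 6]
Surviving IR:
  y = 7
  b = 7 + y
  return b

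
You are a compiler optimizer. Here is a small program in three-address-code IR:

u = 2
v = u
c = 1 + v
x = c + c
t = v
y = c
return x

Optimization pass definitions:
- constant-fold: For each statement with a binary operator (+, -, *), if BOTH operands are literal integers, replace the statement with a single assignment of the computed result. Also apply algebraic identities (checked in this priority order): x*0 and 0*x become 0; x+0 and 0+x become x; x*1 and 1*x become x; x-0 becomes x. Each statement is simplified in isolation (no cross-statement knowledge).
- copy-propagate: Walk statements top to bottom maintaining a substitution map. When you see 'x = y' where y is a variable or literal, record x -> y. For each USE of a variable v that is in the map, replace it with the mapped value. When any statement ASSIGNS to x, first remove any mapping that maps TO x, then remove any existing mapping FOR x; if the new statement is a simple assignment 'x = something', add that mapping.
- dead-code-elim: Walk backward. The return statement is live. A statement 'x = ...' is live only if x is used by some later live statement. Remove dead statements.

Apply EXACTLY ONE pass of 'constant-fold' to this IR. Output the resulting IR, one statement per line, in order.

Applying constant-fold statement-by-statement:
  [1] u = 2  (unchanged)
  [2] v = u  (unchanged)
  [3] c = 1 + v  (unchanged)
  [4] x = c + c  (unchanged)
  [5] t = v  (unchanged)
  [6] y = c  (unchanged)
  [7] return x  (unchanged)
Result (7 stmts):
  u = 2
  v = u
  c = 1 + v
  x = c + c
  t = v
  y = c
  return x

Answer: u = 2
v = u
c = 1 + v
x = c + c
t = v
y = c
return x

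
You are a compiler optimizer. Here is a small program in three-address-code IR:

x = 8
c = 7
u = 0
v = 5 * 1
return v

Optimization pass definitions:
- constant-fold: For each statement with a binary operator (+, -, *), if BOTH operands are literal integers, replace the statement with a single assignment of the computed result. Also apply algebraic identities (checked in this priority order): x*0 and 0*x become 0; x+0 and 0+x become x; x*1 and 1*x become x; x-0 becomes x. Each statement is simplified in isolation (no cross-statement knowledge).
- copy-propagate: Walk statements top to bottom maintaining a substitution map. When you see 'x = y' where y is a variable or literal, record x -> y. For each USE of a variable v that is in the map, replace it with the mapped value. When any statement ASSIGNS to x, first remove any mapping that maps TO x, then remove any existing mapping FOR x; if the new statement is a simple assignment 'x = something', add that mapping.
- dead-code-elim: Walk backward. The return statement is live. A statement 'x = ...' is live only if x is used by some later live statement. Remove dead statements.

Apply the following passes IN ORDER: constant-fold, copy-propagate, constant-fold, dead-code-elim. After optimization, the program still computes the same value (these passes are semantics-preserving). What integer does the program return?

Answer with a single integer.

Initial IR:
  x = 8
  c = 7
  u = 0
  v = 5 * 1
  return v
After constant-fold (5 stmts):
  x = 8
  c = 7
  u = 0
  v = 5
  return v
After copy-propagate (5 stmts):
  x = 8
  c = 7
  u = 0
  v = 5
  return 5
After constant-fold (5 stmts):
  x = 8
  c = 7
  u = 0
  v = 5
  return 5
After dead-code-elim (1 stmts):
  return 5
Evaluate:
  x = 8  =>  x = 8
  c = 7  =>  c = 7
  u = 0  =>  u = 0
  v = 5 * 1  =>  v = 5
  return v = 5

Answer: 5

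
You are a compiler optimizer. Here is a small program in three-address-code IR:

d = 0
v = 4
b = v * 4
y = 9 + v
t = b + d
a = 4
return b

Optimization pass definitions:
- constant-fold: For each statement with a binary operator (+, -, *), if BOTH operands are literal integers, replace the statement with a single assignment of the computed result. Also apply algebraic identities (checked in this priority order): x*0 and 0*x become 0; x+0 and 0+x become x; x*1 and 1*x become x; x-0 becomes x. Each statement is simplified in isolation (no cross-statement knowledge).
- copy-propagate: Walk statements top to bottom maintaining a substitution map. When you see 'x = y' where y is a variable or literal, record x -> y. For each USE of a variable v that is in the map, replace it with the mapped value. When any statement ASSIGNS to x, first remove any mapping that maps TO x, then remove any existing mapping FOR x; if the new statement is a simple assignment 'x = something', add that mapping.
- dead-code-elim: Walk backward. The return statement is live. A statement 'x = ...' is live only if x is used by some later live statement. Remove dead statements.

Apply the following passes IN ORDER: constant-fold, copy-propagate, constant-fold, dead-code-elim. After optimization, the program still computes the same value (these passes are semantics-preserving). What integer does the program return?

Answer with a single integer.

Answer: 16

Derivation:
Initial IR:
  d = 0
  v = 4
  b = v * 4
  y = 9 + v
  t = b + d
  a = 4
  return b
After constant-fold (7 stmts):
  d = 0
  v = 4
  b = v * 4
  y = 9 + v
  t = b + d
  a = 4
  return b
After copy-propagate (7 stmts):
  d = 0
  v = 4
  b = 4 * 4
  y = 9 + 4
  t = b + 0
  a = 4
  return b
After constant-fold (7 stmts):
  d = 0
  v = 4
  b = 16
  y = 13
  t = b
  a = 4
  return b
After dead-code-elim (2 stmts):
  b = 16
  return b
Evaluate:
  d = 0  =>  d = 0
  v = 4  =>  v = 4
  b = v * 4  =>  b = 16
  y = 9 + v  =>  y = 13
  t = b + d  =>  t = 16
  a = 4  =>  a = 4
  return b = 16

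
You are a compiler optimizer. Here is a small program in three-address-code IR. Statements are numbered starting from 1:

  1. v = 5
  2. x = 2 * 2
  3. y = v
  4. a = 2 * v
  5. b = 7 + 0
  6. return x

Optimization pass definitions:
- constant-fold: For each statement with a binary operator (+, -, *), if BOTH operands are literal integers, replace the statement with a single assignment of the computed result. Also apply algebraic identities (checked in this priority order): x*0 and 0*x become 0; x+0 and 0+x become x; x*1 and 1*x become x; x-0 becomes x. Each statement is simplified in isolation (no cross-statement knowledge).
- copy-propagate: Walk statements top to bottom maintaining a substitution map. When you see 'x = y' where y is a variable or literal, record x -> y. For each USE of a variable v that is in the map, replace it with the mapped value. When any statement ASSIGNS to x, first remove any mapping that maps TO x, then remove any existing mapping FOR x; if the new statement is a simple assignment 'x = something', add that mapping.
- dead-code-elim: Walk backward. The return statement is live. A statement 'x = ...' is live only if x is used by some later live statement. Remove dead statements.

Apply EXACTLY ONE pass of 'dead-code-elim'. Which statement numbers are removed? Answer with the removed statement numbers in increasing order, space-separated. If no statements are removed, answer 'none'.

Answer: 1 3 4 5

Derivation:
Backward liveness scan:
Stmt 1 'v = 5': DEAD (v not in live set [])
Stmt 2 'x = 2 * 2': KEEP (x is live); live-in = []
Stmt 3 'y = v': DEAD (y not in live set ['x'])
Stmt 4 'a = 2 * v': DEAD (a not in live set ['x'])
Stmt 5 'b = 7 + 0': DEAD (b not in live set ['x'])
Stmt 6 'return x': KEEP (return); live-in = ['x']
Removed statement numbers: [1, 3, 4, 5]
Surviving IR:
  x = 2 * 2
  return x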